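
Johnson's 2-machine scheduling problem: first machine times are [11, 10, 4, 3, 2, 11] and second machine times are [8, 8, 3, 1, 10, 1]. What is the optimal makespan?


Apply Johnson's rule:
  Group 1 (a <= b): [(5, 2, 10)]
  Group 2 (a > b): [(1, 11, 8), (2, 10, 8), (3, 4, 3), (4, 3, 1), (6, 11, 1)]
Optimal job order: [5, 1, 2, 3, 4, 6]
Schedule:
  Job 5: M1 done at 2, M2 done at 12
  Job 1: M1 done at 13, M2 done at 21
  Job 2: M1 done at 23, M2 done at 31
  Job 3: M1 done at 27, M2 done at 34
  Job 4: M1 done at 30, M2 done at 35
  Job 6: M1 done at 41, M2 done at 42
Makespan = 42

42


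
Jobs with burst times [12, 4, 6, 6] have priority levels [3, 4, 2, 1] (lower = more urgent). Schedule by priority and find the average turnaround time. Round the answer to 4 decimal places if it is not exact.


Sort by priority (ascending = highest first):
Order: [(1, 6), (2, 6), (3, 12), (4, 4)]
Completion times:
  Priority 1, burst=6, C=6
  Priority 2, burst=6, C=12
  Priority 3, burst=12, C=24
  Priority 4, burst=4, C=28
Average turnaround = 70/4 = 17.5

17.5


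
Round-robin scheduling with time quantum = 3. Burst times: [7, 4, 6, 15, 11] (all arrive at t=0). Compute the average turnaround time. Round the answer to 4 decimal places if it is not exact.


Time quantum = 3
Execution trace:
  J1 runs 3 units, time = 3
  J2 runs 3 units, time = 6
  J3 runs 3 units, time = 9
  J4 runs 3 units, time = 12
  J5 runs 3 units, time = 15
  J1 runs 3 units, time = 18
  J2 runs 1 units, time = 19
  J3 runs 3 units, time = 22
  J4 runs 3 units, time = 25
  J5 runs 3 units, time = 28
  J1 runs 1 units, time = 29
  J4 runs 3 units, time = 32
  J5 runs 3 units, time = 35
  J4 runs 3 units, time = 38
  J5 runs 2 units, time = 40
  J4 runs 3 units, time = 43
Finish times: [29, 19, 22, 43, 40]
Average turnaround = 153/5 = 30.6

30.6


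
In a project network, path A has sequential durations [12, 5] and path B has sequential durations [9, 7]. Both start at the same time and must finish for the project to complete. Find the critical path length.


Path A total = 12 + 5 = 17
Path B total = 9 + 7 = 16
Critical path = longest path = max(17, 16) = 17

17


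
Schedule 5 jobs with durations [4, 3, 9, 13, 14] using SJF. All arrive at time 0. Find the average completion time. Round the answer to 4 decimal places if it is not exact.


SJF order (ascending): [3, 4, 9, 13, 14]
Completion times:
  Job 1: burst=3, C=3
  Job 2: burst=4, C=7
  Job 3: burst=9, C=16
  Job 4: burst=13, C=29
  Job 5: burst=14, C=43
Average completion = 98/5 = 19.6

19.6


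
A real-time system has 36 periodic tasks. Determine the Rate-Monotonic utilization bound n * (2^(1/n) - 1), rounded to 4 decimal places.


Compute 2^(1/36) = 1.0194406437
Subtract 1: 1.0194406437 - 1 = 0.0194406437
Multiply by n: 36 * 0.0194406437 = 0.6998631732
Round to 4 dp: 0.6999

0.6999


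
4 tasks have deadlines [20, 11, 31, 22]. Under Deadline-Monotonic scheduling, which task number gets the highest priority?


Sort tasks by relative deadline (ascending):
  Task 2: deadline = 11
  Task 1: deadline = 20
  Task 4: deadline = 22
  Task 3: deadline = 31
Priority order (highest first): [2, 1, 4, 3]
Highest priority task = 2

2


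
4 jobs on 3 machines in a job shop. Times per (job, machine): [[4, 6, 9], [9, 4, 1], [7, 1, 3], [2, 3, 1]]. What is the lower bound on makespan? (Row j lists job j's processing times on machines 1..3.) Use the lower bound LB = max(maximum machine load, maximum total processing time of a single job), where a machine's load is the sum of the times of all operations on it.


Machine loads:
  Machine 1: 4 + 9 + 7 + 2 = 22
  Machine 2: 6 + 4 + 1 + 3 = 14
  Machine 3: 9 + 1 + 3 + 1 = 14
Max machine load = 22
Job totals:
  Job 1: 19
  Job 2: 14
  Job 3: 11
  Job 4: 6
Max job total = 19
Lower bound = max(22, 19) = 22

22


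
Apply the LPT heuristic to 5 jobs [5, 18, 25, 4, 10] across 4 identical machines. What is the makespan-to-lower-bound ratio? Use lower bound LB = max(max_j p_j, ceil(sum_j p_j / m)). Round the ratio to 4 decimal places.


LPT order: [25, 18, 10, 5, 4]
Machine loads after assignment: [25, 18, 10, 9]
LPT makespan = 25
Lower bound = max(max_job, ceil(total/4)) = max(25, 16) = 25
Ratio = 25 / 25 = 1.0

1.0


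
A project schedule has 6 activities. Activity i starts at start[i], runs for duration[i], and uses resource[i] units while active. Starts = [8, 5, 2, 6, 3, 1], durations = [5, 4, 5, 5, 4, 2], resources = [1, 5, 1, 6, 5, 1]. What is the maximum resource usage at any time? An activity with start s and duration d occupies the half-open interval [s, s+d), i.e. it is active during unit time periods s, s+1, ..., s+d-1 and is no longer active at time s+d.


Each activity i is active on [start_i, start_i + duration_i).
Compute total resource usage per time slot:
  t=0: active resources = [], total = 0
  t=1: active resources = [1], total = 1
  t=2: active resources = [1, 1], total = 2
  t=3: active resources = [1, 5], total = 6
  t=4: active resources = [1, 5], total = 6
  t=5: active resources = [5, 1, 5], total = 11
  t=6: active resources = [5, 1, 6, 5], total = 17
  t=7: active resources = [5, 6], total = 11
  t=8: active resources = [1, 5, 6], total = 12
  t=9: active resources = [1, 6], total = 7
  t=10: active resources = [1, 6], total = 7
  t=11: active resources = [1], total = 1
  t=12: active resources = [1], total = 1
Peak resource demand = 17

17


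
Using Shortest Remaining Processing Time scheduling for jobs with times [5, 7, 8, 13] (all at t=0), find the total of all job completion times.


Since all jobs arrive at t=0, SRPT equals SPT ordering.
SPT order: [5, 7, 8, 13]
Completion times:
  Job 1: p=5, C=5
  Job 2: p=7, C=12
  Job 3: p=8, C=20
  Job 4: p=13, C=33
Total completion time = 5 + 12 + 20 + 33 = 70

70


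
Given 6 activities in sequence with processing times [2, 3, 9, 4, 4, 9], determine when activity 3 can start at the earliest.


Activity 3 starts after activities 1 through 2 complete.
Predecessor durations: [2, 3]
ES = 2 + 3 = 5

5


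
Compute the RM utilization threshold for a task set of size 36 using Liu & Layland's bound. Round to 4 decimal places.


Compute 2^(1/36) = 1.0194406437
Subtract 1: 1.0194406437 - 1 = 0.0194406437
Multiply by n: 36 * 0.0194406437 = 0.6998631732
Round to 4 dp: 0.6999

0.6999


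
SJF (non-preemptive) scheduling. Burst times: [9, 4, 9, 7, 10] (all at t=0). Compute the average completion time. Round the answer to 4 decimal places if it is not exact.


SJF order (ascending): [4, 7, 9, 9, 10]
Completion times:
  Job 1: burst=4, C=4
  Job 2: burst=7, C=11
  Job 3: burst=9, C=20
  Job 4: burst=9, C=29
  Job 5: burst=10, C=39
Average completion = 103/5 = 20.6

20.6


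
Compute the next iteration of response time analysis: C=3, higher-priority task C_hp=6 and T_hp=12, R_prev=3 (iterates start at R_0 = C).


R_next = C + ceil(R_prev / T_hp) * C_hp
ceil(3 / 12) = ceil(0.25) = 1
Interference = 1 * 6 = 6
R_next = 3 + 6 = 9

9


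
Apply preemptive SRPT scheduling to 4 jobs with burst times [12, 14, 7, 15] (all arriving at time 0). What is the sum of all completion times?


Since all jobs arrive at t=0, SRPT equals SPT ordering.
SPT order: [7, 12, 14, 15]
Completion times:
  Job 1: p=7, C=7
  Job 2: p=12, C=19
  Job 3: p=14, C=33
  Job 4: p=15, C=48
Total completion time = 7 + 19 + 33 + 48 = 107

107


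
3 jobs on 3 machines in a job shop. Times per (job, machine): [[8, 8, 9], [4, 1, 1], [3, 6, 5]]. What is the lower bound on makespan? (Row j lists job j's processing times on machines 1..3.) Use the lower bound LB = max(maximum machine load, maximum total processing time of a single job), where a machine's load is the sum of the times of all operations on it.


Machine loads:
  Machine 1: 8 + 4 + 3 = 15
  Machine 2: 8 + 1 + 6 = 15
  Machine 3: 9 + 1 + 5 = 15
Max machine load = 15
Job totals:
  Job 1: 25
  Job 2: 6
  Job 3: 14
Max job total = 25
Lower bound = max(15, 25) = 25

25


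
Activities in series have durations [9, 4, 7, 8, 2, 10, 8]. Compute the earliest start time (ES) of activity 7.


Activity 7 starts after activities 1 through 6 complete.
Predecessor durations: [9, 4, 7, 8, 2, 10]
ES = 9 + 4 + 7 + 8 + 2 + 10 = 40

40


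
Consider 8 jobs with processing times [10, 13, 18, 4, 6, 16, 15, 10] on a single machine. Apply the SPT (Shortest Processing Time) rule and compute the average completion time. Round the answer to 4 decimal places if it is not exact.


Sort jobs by processing time (SPT order): [4, 6, 10, 10, 13, 15, 16, 18]
Compute completion times sequentially:
  Job 1: processing = 4, completes at 4
  Job 2: processing = 6, completes at 10
  Job 3: processing = 10, completes at 20
  Job 4: processing = 10, completes at 30
  Job 5: processing = 13, completes at 43
  Job 6: processing = 15, completes at 58
  Job 7: processing = 16, completes at 74
  Job 8: processing = 18, completes at 92
Sum of completion times = 331
Average completion time = 331/8 = 41.375

41.375


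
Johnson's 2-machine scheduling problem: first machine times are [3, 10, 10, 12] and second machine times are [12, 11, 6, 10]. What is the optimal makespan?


Apply Johnson's rule:
  Group 1 (a <= b): [(1, 3, 12), (2, 10, 11)]
  Group 2 (a > b): [(4, 12, 10), (3, 10, 6)]
Optimal job order: [1, 2, 4, 3]
Schedule:
  Job 1: M1 done at 3, M2 done at 15
  Job 2: M1 done at 13, M2 done at 26
  Job 4: M1 done at 25, M2 done at 36
  Job 3: M1 done at 35, M2 done at 42
Makespan = 42

42


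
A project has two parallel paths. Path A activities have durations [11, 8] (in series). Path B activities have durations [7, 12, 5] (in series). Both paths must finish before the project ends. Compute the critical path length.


Path A total = 11 + 8 = 19
Path B total = 7 + 12 + 5 = 24
Critical path = longest path = max(19, 24) = 24

24


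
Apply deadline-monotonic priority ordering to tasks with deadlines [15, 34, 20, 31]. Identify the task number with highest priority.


Sort tasks by relative deadline (ascending):
  Task 1: deadline = 15
  Task 3: deadline = 20
  Task 4: deadline = 31
  Task 2: deadline = 34
Priority order (highest first): [1, 3, 4, 2]
Highest priority task = 1

1


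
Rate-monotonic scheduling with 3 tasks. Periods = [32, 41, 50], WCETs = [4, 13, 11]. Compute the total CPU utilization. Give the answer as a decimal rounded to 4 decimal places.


Compute individual utilizations (exact fractions):
  Task 1: C/T = 4/32 = 1/8 (approx. 0.125)
  Task 2: C/T = 13/41 (approx. 0.3171)
  Task 3: C/T = 11/50 (approx. 0.22)
Total utilization U = 1/8 + 13/41 + 11/50 = 5429/8200
Rounded to 4 decimal places: U = 0.6621
RM (Liu & Layland) bound for 3 tasks = 0.779763; compare with U = 5429/8200 (approx. 0.662073)
U <= bound, so schedulable by RM sufficient condition.

0.6621


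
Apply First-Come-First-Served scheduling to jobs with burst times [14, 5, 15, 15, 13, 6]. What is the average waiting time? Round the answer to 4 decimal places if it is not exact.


FCFS order (as given): [14, 5, 15, 15, 13, 6]
Waiting times:
  Job 1: wait = 0
  Job 2: wait = 14
  Job 3: wait = 19
  Job 4: wait = 34
  Job 5: wait = 49
  Job 6: wait = 62
Sum of waiting times = 178
Average waiting time = 178/6 = 29.6667

29.6667


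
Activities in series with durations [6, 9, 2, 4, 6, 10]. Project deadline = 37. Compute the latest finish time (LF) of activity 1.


LF(activity 1) = deadline - sum of successor durations
Successors: activities 2 through 6 with durations [9, 2, 4, 6, 10]
Sum of successor durations = 31
LF = 37 - 31 = 6

6


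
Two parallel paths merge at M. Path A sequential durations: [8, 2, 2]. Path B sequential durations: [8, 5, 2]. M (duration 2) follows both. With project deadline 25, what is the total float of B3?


Forward pass: ES(B3) = sum of predecessors on chain B = 13
EF = ES + duration = 13 + 2 = 15
Backward pass: LF(M) = deadline = 25; LS(M) = 25 - 2 = 23
LF(B3) = LS(M) - sum(successors on chain B) = 23 - 0 = 23
LS = LF - duration = 23 - 2 = 21
Total float = LS - ES = 21 - 13 = 8

8


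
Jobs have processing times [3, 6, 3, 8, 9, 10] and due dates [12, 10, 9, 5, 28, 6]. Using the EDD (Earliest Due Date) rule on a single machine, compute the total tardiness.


Sort by due date (EDD order): [(8, 5), (10, 6), (3, 9), (6, 10), (3, 12), (9, 28)]
Compute completion times and tardiness:
  Job 1: p=8, d=5, C=8, tardiness=max(0,8-5)=3
  Job 2: p=10, d=6, C=18, tardiness=max(0,18-6)=12
  Job 3: p=3, d=9, C=21, tardiness=max(0,21-9)=12
  Job 4: p=6, d=10, C=27, tardiness=max(0,27-10)=17
  Job 5: p=3, d=12, C=30, tardiness=max(0,30-12)=18
  Job 6: p=9, d=28, C=39, tardiness=max(0,39-28)=11
Total tardiness = 73

73


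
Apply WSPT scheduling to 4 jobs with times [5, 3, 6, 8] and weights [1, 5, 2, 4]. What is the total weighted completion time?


Compute p/w ratios and sort ascending (WSPT): [(3, 5), (8, 4), (6, 2), (5, 1)]
Compute weighted completion times:
  Job (p=3,w=5): C=3, w*C=5*3=15
  Job (p=8,w=4): C=11, w*C=4*11=44
  Job (p=6,w=2): C=17, w*C=2*17=34
  Job (p=5,w=1): C=22, w*C=1*22=22
Total weighted completion time = 115

115


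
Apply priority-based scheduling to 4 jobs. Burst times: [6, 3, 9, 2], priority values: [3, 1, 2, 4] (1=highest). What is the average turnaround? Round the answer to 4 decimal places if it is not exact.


Sort by priority (ascending = highest first):
Order: [(1, 3), (2, 9), (3, 6), (4, 2)]
Completion times:
  Priority 1, burst=3, C=3
  Priority 2, burst=9, C=12
  Priority 3, burst=6, C=18
  Priority 4, burst=2, C=20
Average turnaround = 53/4 = 13.25

13.25


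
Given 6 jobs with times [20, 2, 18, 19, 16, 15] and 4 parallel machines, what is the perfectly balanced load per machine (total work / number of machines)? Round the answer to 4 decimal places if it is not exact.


Total processing time = 20 + 2 + 18 + 19 + 16 + 15 = 90
Number of machines = 4
Ideal balanced load = 90 / 4 = 22.5

22.5


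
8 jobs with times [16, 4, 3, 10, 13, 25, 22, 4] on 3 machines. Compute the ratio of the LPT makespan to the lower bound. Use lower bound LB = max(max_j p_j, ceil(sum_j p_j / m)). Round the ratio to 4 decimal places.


LPT order: [25, 22, 16, 13, 10, 4, 4, 3]
Machine loads after assignment: [33, 32, 32]
LPT makespan = 33
Lower bound = max(max_job, ceil(total/3)) = max(25, 33) = 33
Ratio = 33 / 33 = 1.0

1.0


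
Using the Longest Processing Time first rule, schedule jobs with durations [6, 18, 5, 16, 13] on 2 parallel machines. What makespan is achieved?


Sort jobs in decreasing order (LPT): [18, 16, 13, 6, 5]
Assign each job to the least loaded machine:
  Machine 1: jobs [18, 6, 5], load = 29
  Machine 2: jobs [16, 13], load = 29
Makespan = max load = 29

29


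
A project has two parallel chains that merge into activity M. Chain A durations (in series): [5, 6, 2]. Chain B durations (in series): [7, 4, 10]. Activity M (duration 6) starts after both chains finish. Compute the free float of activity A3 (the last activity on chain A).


ES(A3) = sum of predecessors on chain A = 11
EF(A3) = ES + duration = 11 + 2 = 13
Successor of A3 is M. ES(M) = max(sum(A), sum(B)) = max(13, 21) = 21
Free float = ES(successor) - EF(current) = 21 - 13 = 8

8


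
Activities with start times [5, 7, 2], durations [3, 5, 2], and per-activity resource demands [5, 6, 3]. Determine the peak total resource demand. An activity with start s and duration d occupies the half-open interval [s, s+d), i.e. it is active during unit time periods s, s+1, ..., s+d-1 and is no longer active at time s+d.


Each activity i is active on [start_i, start_i + duration_i).
Compute total resource usage per time slot:
  t=0: active resources = [], total = 0
  t=1: active resources = [], total = 0
  t=2: active resources = [3], total = 3
  t=3: active resources = [3], total = 3
  t=4: active resources = [], total = 0
  t=5: active resources = [5], total = 5
  t=6: active resources = [5], total = 5
  t=7: active resources = [5, 6], total = 11
  t=8: active resources = [6], total = 6
  t=9: active resources = [6], total = 6
  t=10: active resources = [6], total = 6
  t=11: active resources = [6], total = 6
Peak resource demand = 11

11


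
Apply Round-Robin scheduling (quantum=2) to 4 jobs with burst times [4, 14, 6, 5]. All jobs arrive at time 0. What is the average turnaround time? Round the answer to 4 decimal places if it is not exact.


Time quantum = 2
Execution trace:
  J1 runs 2 units, time = 2
  J2 runs 2 units, time = 4
  J3 runs 2 units, time = 6
  J4 runs 2 units, time = 8
  J1 runs 2 units, time = 10
  J2 runs 2 units, time = 12
  J3 runs 2 units, time = 14
  J4 runs 2 units, time = 16
  J2 runs 2 units, time = 18
  J3 runs 2 units, time = 20
  J4 runs 1 units, time = 21
  J2 runs 2 units, time = 23
  J2 runs 2 units, time = 25
  J2 runs 2 units, time = 27
  J2 runs 2 units, time = 29
Finish times: [10, 29, 20, 21]
Average turnaround = 80/4 = 20.0

20.0


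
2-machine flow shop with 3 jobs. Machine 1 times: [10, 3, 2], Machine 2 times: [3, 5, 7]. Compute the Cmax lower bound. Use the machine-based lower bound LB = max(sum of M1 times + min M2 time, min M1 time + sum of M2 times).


LB1 = sum(M1 times) + min(M2 times) = 15 + 3 = 18
LB2 = min(M1 times) + sum(M2 times) = 2 + 15 = 17
Lower bound = max(LB1, LB2) = max(18, 17) = 18

18


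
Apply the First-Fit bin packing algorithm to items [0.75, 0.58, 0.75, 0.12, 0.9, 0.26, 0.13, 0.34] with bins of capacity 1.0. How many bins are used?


Place items sequentially using First-Fit:
  Item 0.75 -> new Bin 1
  Item 0.58 -> new Bin 2
  Item 0.75 -> new Bin 3
  Item 0.12 -> Bin 1 (now 0.87)
  Item 0.9 -> new Bin 4
  Item 0.26 -> Bin 2 (now 0.84)
  Item 0.13 -> Bin 1 (now 1.0)
  Item 0.34 -> new Bin 5
Total bins used = 5

5


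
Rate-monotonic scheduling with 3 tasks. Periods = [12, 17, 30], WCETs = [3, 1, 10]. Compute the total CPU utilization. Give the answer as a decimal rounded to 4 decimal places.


Compute individual utilizations (exact fractions):
  Task 1: C/T = 3/12 = 1/4 (approx. 0.25)
  Task 2: C/T = 1/17 (approx. 0.0588)
  Task 3: C/T = 10/30 = 1/3 (approx. 0.3333)
Total utilization U = 1/4 + 1/17 + 1/3 = 131/204
Rounded to 4 decimal places: U = 0.6422
RM (Liu & Layland) bound for 3 tasks = 0.779763; compare with U = 131/204 (approx. 0.642157)
U <= bound, so schedulable by RM sufficient condition.

0.6422


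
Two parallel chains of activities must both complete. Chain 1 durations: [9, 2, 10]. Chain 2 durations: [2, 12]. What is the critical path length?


Path A total = 9 + 2 + 10 = 21
Path B total = 2 + 12 = 14
Critical path = longest path = max(21, 14) = 21

21


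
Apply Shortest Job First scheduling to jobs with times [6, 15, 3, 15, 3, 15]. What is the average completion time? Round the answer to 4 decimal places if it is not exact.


SJF order (ascending): [3, 3, 6, 15, 15, 15]
Completion times:
  Job 1: burst=3, C=3
  Job 2: burst=3, C=6
  Job 3: burst=6, C=12
  Job 4: burst=15, C=27
  Job 5: burst=15, C=42
  Job 6: burst=15, C=57
Average completion = 147/6 = 24.5

24.5


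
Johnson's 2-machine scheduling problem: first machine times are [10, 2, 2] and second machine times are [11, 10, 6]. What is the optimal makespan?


Apply Johnson's rule:
  Group 1 (a <= b): [(2, 2, 10), (3, 2, 6), (1, 10, 11)]
  Group 2 (a > b): []
Optimal job order: [2, 3, 1]
Schedule:
  Job 2: M1 done at 2, M2 done at 12
  Job 3: M1 done at 4, M2 done at 18
  Job 1: M1 done at 14, M2 done at 29
Makespan = 29

29


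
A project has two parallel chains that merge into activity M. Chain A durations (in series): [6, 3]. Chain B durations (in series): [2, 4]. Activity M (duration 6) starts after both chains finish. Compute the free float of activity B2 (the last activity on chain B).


ES(B2) = sum of predecessors on chain B = 2
EF(B2) = ES + duration = 2 + 4 = 6
Successor of B2 is M. ES(M) = max(sum(A), sum(B)) = max(9, 6) = 9
Free float = ES(successor) - EF(current) = 9 - 6 = 3

3


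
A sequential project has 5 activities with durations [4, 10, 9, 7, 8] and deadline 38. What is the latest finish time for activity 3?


LF(activity 3) = deadline - sum of successor durations
Successors: activities 4 through 5 with durations [7, 8]
Sum of successor durations = 15
LF = 38 - 15 = 23

23


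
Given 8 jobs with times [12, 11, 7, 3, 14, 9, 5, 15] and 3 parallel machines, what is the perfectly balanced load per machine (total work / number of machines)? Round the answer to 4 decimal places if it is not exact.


Total processing time = 12 + 11 + 7 + 3 + 14 + 9 + 5 + 15 = 76
Number of machines = 3
Ideal balanced load = 76 / 3 = 25.3333

25.3333


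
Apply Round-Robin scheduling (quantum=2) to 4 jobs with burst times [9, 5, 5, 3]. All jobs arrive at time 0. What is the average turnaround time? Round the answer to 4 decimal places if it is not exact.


Time quantum = 2
Execution trace:
  J1 runs 2 units, time = 2
  J2 runs 2 units, time = 4
  J3 runs 2 units, time = 6
  J4 runs 2 units, time = 8
  J1 runs 2 units, time = 10
  J2 runs 2 units, time = 12
  J3 runs 2 units, time = 14
  J4 runs 1 units, time = 15
  J1 runs 2 units, time = 17
  J2 runs 1 units, time = 18
  J3 runs 1 units, time = 19
  J1 runs 2 units, time = 21
  J1 runs 1 units, time = 22
Finish times: [22, 18, 19, 15]
Average turnaround = 74/4 = 18.5

18.5


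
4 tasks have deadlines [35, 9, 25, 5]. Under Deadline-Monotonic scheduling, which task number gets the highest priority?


Sort tasks by relative deadline (ascending):
  Task 4: deadline = 5
  Task 2: deadline = 9
  Task 3: deadline = 25
  Task 1: deadline = 35
Priority order (highest first): [4, 2, 3, 1]
Highest priority task = 4

4


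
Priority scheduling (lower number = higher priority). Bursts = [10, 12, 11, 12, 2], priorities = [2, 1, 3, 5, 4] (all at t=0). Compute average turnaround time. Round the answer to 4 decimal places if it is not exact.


Sort by priority (ascending = highest first):
Order: [(1, 12), (2, 10), (3, 11), (4, 2), (5, 12)]
Completion times:
  Priority 1, burst=12, C=12
  Priority 2, burst=10, C=22
  Priority 3, burst=11, C=33
  Priority 4, burst=2, C=35
  Priority 5, burst=12, C=47
Average turnaround = 149/5 = 29.8

29.8


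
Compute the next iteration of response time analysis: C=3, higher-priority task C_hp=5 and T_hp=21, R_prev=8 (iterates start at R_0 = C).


R_next = C + ceil(R_prev / T_hp) * C_hp
ceil(8 / 21) = ceil(0.381) = 1
Interference = 1 * 5 = 5
R_next = 3 + 5 = 8
R_next = R_prev, so the iteration has converged (response time = 8).

8


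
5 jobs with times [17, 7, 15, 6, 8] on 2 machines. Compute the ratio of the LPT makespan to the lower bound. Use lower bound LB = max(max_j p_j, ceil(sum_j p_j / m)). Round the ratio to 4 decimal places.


LPT order: [17, 15, 8, 7, 6]
Machine loads after assignment: [24, 29]
LPT makespan = 29
Lower bound = max(max_job, ceil(total/2)) = max(17, 27) = 27
Ratio = 29 / 27 = 1.0741

1.0741


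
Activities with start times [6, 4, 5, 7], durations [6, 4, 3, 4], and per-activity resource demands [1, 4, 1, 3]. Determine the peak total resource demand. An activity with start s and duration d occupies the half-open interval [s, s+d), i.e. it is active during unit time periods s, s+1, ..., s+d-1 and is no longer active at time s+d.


Each activity i is active on [start_i, start_i + duration_i).
Compute total resource usage per time slot:
  t=0: active resources = [], total = 0
  t=1: active resources = [], total = 0
  t=2: active resources = [], total = 0
  t=3: active resources = [], total = 0
  t=4: active resources = [4], total = 4
  t=5: active resources = [4, 1], total = 5
  t=6: active resources = [1, 4, 1], total = 6
  t=7: active resources = [1, 4, 1, 3], total = 9
  t=8: active resources = [1, 3], total = 4
  t=9: active resources = [1, 3], total = 4
  t=10: active resources = [1, 3], total = 4
  t=11: active resources = [1], total = 1
Peak resource demand = 9

9


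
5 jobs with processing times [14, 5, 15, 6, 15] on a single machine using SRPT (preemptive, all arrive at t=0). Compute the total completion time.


Since all jobs arrive at t=0, SRPT equals SPT ordering.
SPT order: [5, 6, 14, 15, 15]
Completion times:
  Job 1: p=5, C=5
  Job 2: p=6, C=11
  Job 3: p=14, C=25
  Job 4: p=15, C=40
  Job 5: p=15, C=55
Total completion time = 5 + 11 + 25 + 40 + 55 = 136

136


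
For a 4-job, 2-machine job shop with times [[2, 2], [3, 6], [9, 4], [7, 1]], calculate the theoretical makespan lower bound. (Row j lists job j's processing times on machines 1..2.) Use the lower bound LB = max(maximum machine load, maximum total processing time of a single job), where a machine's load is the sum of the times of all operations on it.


Machine loads:
  Machine 1: 2 + 3 + 9 + 7 = 21
  Machine 2: 2 + 6 + 4 + 1 = 13
Max machine load = 21
Job totals:
  Job 1: 4
  Job 2: 9
  Job 3: 13
  Job 4: 8
Max job total = 13
Lower bound = max(21, 13) = 21

21


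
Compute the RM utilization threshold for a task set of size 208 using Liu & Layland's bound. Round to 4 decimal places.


Compute 2^(1/208) = 1.0033379971
Subtract 1: 1.0033379971 - 1 = 0.0033379971
Multiply by n: 208 * 0.0033379971 = 0.6943033968
Round to 4 dp: 0.6943

0.6943


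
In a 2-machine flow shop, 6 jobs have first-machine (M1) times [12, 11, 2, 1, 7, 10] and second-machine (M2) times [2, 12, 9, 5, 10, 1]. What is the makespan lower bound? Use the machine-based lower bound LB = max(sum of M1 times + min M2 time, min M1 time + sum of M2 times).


LB1 = sum(M1 times) + min(M2 times) = 43 + 1 = 44
LB2 = min(M1 times) + sum(M2 times) = 1 + 39 = 40
Lower bound = max(LB1, LB2) = max(44, 40) = 44

44


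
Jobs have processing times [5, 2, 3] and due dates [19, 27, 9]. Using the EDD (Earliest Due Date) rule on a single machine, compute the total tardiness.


Sort by due date (EDD order): [(3, 9), (5, 19), (2, 27)]
Compute completion times and tardiness:
  Job 1: p=3, d=9, C=3, tardiness=max(0,3-9)=0
  Job 2: p=5, d=19, C=8, tardiness=max(0,8-19)=0
  Job 3: p=2, d=27, C=10, tardiness=max(0,10-27)=0
Total tardiness = 0

0


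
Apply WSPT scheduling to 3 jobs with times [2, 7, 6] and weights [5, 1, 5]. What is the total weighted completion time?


Compute p/w ratios and sort ascending (WSPT): [(2, 5), (6, 5), (7, 1)]
Compute weighted completion times:
  Job (p=2,w=5): C=2, w*C=5*2=10
  Job (p=6,w=5): C=8, w*C=5*8=40
  Job (p=7,w=1): C=15, w*C=1*15=15
Total weighted completion time = 65

65


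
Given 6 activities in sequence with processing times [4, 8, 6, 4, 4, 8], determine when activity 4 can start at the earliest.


Activity 4 starts after activities 1 through 3 complete.
Predecessor durations: [4, 8, 6]
ES = 4 + 8 + 6 = 18

18


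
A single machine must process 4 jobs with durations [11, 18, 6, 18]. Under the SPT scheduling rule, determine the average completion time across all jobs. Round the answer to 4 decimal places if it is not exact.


Sort jobs by processing time (SPT order): [6, 11, 18, 18]
Compute completion times sequentially:
  Job 1: processing = 6, completes at 6
  Job 2: processing = 11, completes at 17
  Job 3: processing = 18, completes at 35
  Job 4: processing = 18, completes at 53
Sum of completion times = 111
Average completion time = 111/4 = 27.75

27.75


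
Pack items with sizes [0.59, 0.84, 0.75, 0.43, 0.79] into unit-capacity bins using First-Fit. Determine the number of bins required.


Place items sequentially using First-Fit:
  Item 0.59 -> new Bin 1
  Item 0.84 -> new Bin 2
  Item 0.75 -> new Bin 3
  Item 0.43 -> new Bin 4
  Item 0.79 -> new Bin 5
Total bins used = 5

5


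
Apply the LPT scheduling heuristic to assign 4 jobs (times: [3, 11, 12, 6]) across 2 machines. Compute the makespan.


Sort jobs in decreasing order (LPT): [12, 11, 6, 3]
Assign each job to the least loaded machine:
  Machine 1: jobs [12, 3], load = 15
  Machine 2: jobs [11, 6], load = 17
Makespan = max load = 17

17


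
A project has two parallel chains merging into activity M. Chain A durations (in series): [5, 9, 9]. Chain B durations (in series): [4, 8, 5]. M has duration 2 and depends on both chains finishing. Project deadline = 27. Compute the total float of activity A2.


Forward pass: ES(A2) = sum of predecessors on chain A = 5
EF = ES + duration = 5 + 9 = 14
Backward pass: LF(M) = deadline = 27; LS(M) = 27 - 2 = 25
LF(A2) = LS(M) - sum(successors on chain A) = 25 - 9 = 16
LS = LF - duration = 16 - 9 = 7
Total float = LS - ES = 7 - 5 = 2

2


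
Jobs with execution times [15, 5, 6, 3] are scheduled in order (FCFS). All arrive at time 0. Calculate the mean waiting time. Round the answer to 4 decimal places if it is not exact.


FCFS order (as given): [15, 5, 6, 3]
Waiting times:
  Job 1: wait = 0
  Job 2: wait = 15
  Job 3: wait = 20
  Job 4: wait = 26
Sum of waiting times = 61
Average waiting time = 61/4 = 15.25

15.25


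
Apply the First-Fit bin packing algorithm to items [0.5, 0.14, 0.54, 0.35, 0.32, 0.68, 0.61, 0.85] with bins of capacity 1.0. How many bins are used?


Place items sequentially using First-Fit:
  Item 0.5 -> new Bin 1
  Item 0.14 -> Bin 1 (now 0.64)
  Item 0.54 -> new Bin 2
  Item 0.35 -> Bin 1 (now 0.99)
  Item 0.32 -> Bin 2 (now 0.86)
  Item 0.68 -> new Bin 3
  Item 0.61 -> new Bin 4
  Item 0.85 -> new Bin 5
Total bins used = 5

5


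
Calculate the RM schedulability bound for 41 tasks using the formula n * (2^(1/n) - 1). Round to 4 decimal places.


Compute 2^(1/41) = 1.0170497444
Subtract 1: 1.0170497444 - 1 = 0.0170497444
Multiply by n: 41 * 0.0170497444 = 0.6990395204
Round to 4 dp: 0.6990

0.6990


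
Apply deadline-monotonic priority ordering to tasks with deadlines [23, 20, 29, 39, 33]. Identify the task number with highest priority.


Sort tasks by relative deadline (ascending):
  Task 2: deadline = 20
  Task 1: deadline = 23
  Task 3: deadline = 29
  Task 5: deadline = 33
  Task 4: deadline = 39
Priority order (highest first): [2, 1, 3, 5, 4]
Highest priority task = 2

2


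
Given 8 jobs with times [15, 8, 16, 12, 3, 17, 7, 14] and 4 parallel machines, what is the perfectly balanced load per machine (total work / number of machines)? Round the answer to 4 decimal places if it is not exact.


Total processing time = 15 + 8 + 16 + 12 + 3 + 17 + 7 + 14 = 92
Number of machines = 4
Ideal balanced load = 92 / 4 = 23.0

23.0


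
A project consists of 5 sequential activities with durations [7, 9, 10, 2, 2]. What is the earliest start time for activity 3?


Activity 3 starts after activities 1 through 2 complete.
Predecessor durations: [7, 9]
ES = 7 + 9 = 16

16


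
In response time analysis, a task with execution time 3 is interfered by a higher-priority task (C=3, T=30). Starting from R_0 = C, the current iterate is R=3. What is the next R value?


R_next = C + ceil(R_prev / T_hp) * C_hp
ceil(3 / 30) = ceil(0.1) = 1
Interference = 1 * 3 = 3
R_next = 3 + 3 = 6

6


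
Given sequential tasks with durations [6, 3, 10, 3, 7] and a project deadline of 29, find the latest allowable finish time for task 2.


LF(activity 2) = deadline - sum of successor durations
Successors: activities 3 through 5 with durations [10, 3, 7]
Sum of successor durations = 20
LF = 29 - 20 = 9

9


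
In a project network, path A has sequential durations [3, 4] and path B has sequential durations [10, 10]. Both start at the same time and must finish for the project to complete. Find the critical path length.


Path A total = 3 + 4 = 7
Path B total = 10 + 10 = 20
Critical path = longest path = max(7, 20) = 20

20


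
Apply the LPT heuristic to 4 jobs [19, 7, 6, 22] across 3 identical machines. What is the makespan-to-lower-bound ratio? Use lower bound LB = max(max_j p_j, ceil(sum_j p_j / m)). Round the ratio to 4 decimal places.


LPT order: [22, 19, 7, 6]
Machine loads after assignment: [22, 19, 13]
LPT makespan = 22
Lower bound = max(max_job, ceil(total/3)) = max(22, 18) = 22
Ratio = 22 / 22 = 1.0

1.0


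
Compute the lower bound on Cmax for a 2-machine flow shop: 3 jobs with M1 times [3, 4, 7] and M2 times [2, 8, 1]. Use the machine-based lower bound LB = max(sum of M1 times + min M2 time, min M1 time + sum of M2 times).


LB1 = sum(M1 times) + min(M2 times) = 14 + 1 = 15
LB2 = min(M1 times) + sum(M2 times) = 3 + 11 = 14
Lower bound = max(LB1, LB2) = max(15, 14) = 15

15


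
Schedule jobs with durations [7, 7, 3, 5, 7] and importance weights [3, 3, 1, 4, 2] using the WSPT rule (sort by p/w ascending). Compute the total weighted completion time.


Compute p/w ratios and sort ascending (WSPT): [(5, 4), (7, 3), (7, 3), (3, 1), (7, 2)]
Compute weighted completion times:
  Job (p=5,w=4): C=5, w*C=4*5=20
  Job (p=7,w=3): C=12, w*C=3*12=36
  Job (p=7,w=3): C=19, w*C=3*19=57
  Job (p=3,w=1): C=22, w*C=1*22=22
  Job (p=7,w=2): C=29, w*C=2*29=58
Total weighted completion time = 193

193


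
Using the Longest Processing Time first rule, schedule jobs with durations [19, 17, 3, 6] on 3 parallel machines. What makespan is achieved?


Sort jobs in decreasing order (LPT): [19, 17, 6, 3]
Assign each job to the least loaded machine:
  Machine 1: jobs [19], load = 19
  Machine 2: jobs [17], load = 17
  Machine 3: jobs [6, 3], load = 9
Makespan = max load = 19

19


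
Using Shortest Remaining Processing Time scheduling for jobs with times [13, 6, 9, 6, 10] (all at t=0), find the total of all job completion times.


Since all jobs arrive at t=0, SRPT equals SPT ordering.
SPT order: [6, 6, 9, 10, 13]
Completion times:
  Job 1: p=6, C=6
  Job 2: p=6, C=12
  Job 3: p=9, C=21
  Job 4: p=10, C=31
  Job 5: p=13, C=44
Total completion time = 6 + 12 + 21 + 31 + 44 = 114

114


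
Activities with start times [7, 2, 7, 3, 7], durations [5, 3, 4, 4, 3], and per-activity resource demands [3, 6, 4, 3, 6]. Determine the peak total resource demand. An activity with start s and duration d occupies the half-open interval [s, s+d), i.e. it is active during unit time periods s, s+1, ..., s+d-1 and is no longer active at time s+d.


Each activity i is active on [start_i, start_i + duration_i).
Compute total resource usage per time slot:
  t=0: active resources = [], total = 0
  t=1: active resources = [], total = 0
  t=2: active resources = [6], total = 6
  t=3: active resources = [6, 3], total = 9
  t=4: active resources = [6, 3], total = 9
  t=5: active resources = [3], total = 3
  t=6: active resources = [3], total = 3
  t=7: active resources = [3, 4, 6], total = 13
  t=8: active resources = [3, 4, 6], total = 13
  t=9: active resources = [3, 4, 6], total = 13
  t=10: active resources = [3, 4], total = 7
  t=11: active resources = [3], total = 3
Peak resource demand = 13

13


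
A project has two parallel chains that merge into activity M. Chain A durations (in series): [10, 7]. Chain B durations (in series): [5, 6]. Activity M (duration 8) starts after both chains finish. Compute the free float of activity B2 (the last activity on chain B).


ES(B2) = sum of predecessors on chain B = 5
EF(B2) = ES + duration = 5 + 6 = 11
Successor of B2 is M. ES(M) = max(sum(A), sum(B)) = max(17, 11) = 17
Free float = ES(successor) - EF(current) = 17 - 11 = 6

6


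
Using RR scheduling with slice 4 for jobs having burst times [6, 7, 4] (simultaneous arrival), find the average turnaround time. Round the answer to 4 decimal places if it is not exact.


Time quantum = 4
Execution trace:
  J1 runs 4 units, time = 4
  J2 runs 4 units, time = 8
  J3 runs 4 units, time = 12
  J1 runs 2 units, time = 14
  J2 runs 3 units, time = 17
Finish times: [14, 17, 12]
Average turnaround = 43/3 = 14.3333

14.3333


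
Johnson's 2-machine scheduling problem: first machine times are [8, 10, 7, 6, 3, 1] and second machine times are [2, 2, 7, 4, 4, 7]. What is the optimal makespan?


Apply Johnson's rule:
  Group 1 (a <= b): [(6, 1, 7), (5, 3, 4), (3, 7, 7)]
  Group 2 (a > b): [(4, 6, 4), (1, 8, 2), (2, 10, 2)]
Optimal job order: [6, 5, 3, 4, 1, 2]
Schedule:
  Job 6: M1 done at 1, M2 done at 8
  Job 5: M1 done at 4, M2 done at 12
  Job 3: M1 done at 11, M2 done at 19
  Job 4: M1 done at 17, M2 done at 23
  Job 1: M1 done at 25, M2 done at 27
  Job 2: M1 done at 35, M2 done at 37
Makespan = 37

37


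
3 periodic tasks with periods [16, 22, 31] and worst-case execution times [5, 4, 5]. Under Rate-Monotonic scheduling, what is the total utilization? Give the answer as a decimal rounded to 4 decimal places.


Compute individual utilizations (exact fractions):
  Task 1: C/T = 5/16 (approx. 0.3125)
  Task 2: C/T = 4/22 = 2/11 (approx. 0.1818)
  Task 3: C/T = 5/31 (approx. 0.1613)
Total utilization U = 5/16 + 2/11 + 5/31 = 3577/5456
Rounded to 4 decimal places: U = 0.6556
RM (Liu & Layland) bound for 3 tasks = 0.779763; compare with U = 3577/5456 (approx. 0.655609)
U <= bound, so schedulable by RM sufficient condition.

0.6556


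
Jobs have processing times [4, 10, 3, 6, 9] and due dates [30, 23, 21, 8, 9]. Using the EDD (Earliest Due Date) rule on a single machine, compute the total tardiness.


Sort by due date (EDD order): [(6, 8), (9, 9), (3, 21), (10, 23), (4, 30)]
Compute completion times and tardiness:
  Job 1: p=6, d=8, C=6, tardiness=max(0,6-8)=0
  Job 2: p=9, d=9, C=15, tardiness=max(0,15-9)=6
  Job 3: p=3, d=21, C=18, tardiness=max(0,18-21)=0
  Job 4: p=10, d=23, C=28, tardiness=max(0,28-23)=5
  Job 5: p=4, d=30, C=32, tardiness=max(0,32-30)=2
Total tardiness = 13

13


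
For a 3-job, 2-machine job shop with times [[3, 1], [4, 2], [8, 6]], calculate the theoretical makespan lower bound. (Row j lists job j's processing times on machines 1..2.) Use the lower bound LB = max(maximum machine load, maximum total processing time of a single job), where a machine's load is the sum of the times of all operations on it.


Machine loads:
  Machine 1: 3 + 4 + 8 = 15
  Machine 2: 1 + 2 + 6 = 9
Max machine load = 15
Job totals:
  Job 1: 4
  Job 2: 6
  Job 3: 14
Max job total = 14
Lower bound = max(15, 14) = 15

15


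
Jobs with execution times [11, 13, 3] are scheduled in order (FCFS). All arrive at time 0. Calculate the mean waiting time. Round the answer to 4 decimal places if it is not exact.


FCFS order (as given): [11, 13, 3]
Waiting times:
  Job 1: wait = 0
  Job 2: wait = 11
  Job 3: wait = 24
Sum of waiting times = 35
Average waiting time = 35/3 = 11.6667

11.6667


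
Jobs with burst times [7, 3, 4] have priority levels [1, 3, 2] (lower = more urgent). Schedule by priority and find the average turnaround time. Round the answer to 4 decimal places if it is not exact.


Sort by priority (ascending = highest first):
Order: [(1, 7), (2, 4), (3, 3)]
Completion times:
  Priority 1, burst=7, C=7
  Priority 2, burst=4, C=11
  Priority 3, burst=3, C=14
Average turnaround = 32/3 = 10.6667

10.6667


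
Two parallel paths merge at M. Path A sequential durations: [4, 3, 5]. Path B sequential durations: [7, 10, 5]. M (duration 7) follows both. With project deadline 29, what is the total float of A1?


Forward pass: ES(A1) = sum of predecessors on chain A = 0
EF = ES + duration = 0 + 4 = 4
Backward pass: LF(M) = deadline = 29; LS(M) = 29 - 7 = 22
LF(A1) = LS(M) - sum(successors on chain A) = 22 - 8 = 14
LS = LF - duration = 14 - 4 = 10
Total float = LS - ES = 10 - 0 = 10

10


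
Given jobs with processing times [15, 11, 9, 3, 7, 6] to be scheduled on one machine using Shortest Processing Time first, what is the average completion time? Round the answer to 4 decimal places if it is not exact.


Sort jobs by processing time (SPT order): [3, 6, 7, 9, 11, 15]
Compute completion times sequentially:
  Job 1: processing = 3, completes at 3
  Job 2: processing = 6, completes at 9
  Job 3: processing = 7, completes at 16
  Job 4: processing = 9, completes at 25
  Job 5: processing = 11, completes at 36
  Job 6: processing = 15, completes at 51
Sum of completion times = 140
Average completion time = 140/6 = 23.3333

23.3333


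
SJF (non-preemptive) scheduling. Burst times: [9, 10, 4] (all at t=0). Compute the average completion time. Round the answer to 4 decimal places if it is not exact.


SJF order (ascending): [4, 9, 10]
Completion times:
  Job 1: burst=4, C=4
  Job 2: burst=9, C=13
  Job 3: burst=10, C=23
Average completion = 40/3 = 13.3333

13.3333
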